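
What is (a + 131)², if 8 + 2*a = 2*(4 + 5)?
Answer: 18496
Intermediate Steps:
a = 5 (a = -4 + (2*(4 + 5))/2 = -4 + (2*9)/2 = -4 + (½)*18 = -4 + 9 = 5)
(a + 131)² = (5 + 131)² = 136² = 18496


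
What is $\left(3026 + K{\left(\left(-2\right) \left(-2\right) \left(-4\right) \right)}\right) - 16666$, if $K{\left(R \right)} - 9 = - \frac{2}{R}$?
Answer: $- \frac{109047}{8} \approx -13631.0$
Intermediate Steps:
$K{\left(R \right)} = 9 - \frac{2}{R}$
$\left(3026 + K{\left(\left(-2\right) \left(-2\right) \left(-4\right) \right)}\right) - 16666 = \left(3026 + \left(9 - \frac{2}{\left(-2\right) \left(-2\right) \left(-4\right)}\right)\right) - 16666 = \left(3026 + \left(9 - \frac{2}{4 \left(-4\right)}\right)\right) - 16666 = \left(3026 + \left(9 - \frac{2}{-16}\right)\right) - 16666 = \left(3026 + \left(9 - - \frac{1}{8}\right)\right) - 16666 = \left(3026 + \left(9 + \frac{1}{8}\right)\right) - 16666 = \left(3026 + \frac{73}{8}\right) - 16666 = \frac{24281}{8} - 16666 = - \frac{109047}{8}$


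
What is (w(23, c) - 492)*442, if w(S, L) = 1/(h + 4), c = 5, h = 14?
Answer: -1956955/9 ≈ -2.1744e+5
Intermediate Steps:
w(S, L) = 1/18 (w(S, L) = 1/(14 + 4) = 1/18)
(w(23, c) - 492)*442 = (1/18 - 492)*442 = -8855/18*442 = -1956955/9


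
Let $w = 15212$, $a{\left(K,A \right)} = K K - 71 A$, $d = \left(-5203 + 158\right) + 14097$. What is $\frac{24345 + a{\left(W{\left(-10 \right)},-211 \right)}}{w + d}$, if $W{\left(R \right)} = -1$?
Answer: $\frac{13109}{8088} \approx 1.6208$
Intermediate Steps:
$d = 9052$ ($d = -5045 + 14097 = 9052$)
$a{\left(K,A \right)} = K^{2} - 71 A$
$\frac{24345 + a{\left(W{\left(-10 \right)},-211 \right)}}{w + d} = \frac{24345 + \left(\left(-1\right)^{2} - -14981\right)}{15212 + 9052} = \frac{24345 + \left(1 + 14981\right)}{24264} = \left(24345 + 14982\right) \frac{1}{24264} = 39327 \cdot \frac{1}{24264} = \frac{13109}{8088}$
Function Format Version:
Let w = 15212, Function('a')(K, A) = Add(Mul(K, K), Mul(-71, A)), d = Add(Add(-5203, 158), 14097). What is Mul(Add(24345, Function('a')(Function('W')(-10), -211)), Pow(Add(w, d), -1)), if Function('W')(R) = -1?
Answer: Rational(13109, 8088) ≈ 1.6208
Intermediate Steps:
d = 9052 (d = Add(-5045, 14097) = 9052)
Function('a')(K, A) = Add(Pow(K, 2), Mul(-71, A))
Mul(Add(24345, Function('a')(Function('W')(-10), -211)), Pow(Add(w, d), -1)) = Mul(Add(24345, Add(Pow(-1, 2), Mul(-71, -211))), Pow(Add(15212, 9052), -1)) = Mul(Add(24345, Add(1, 14981)), Pow(24264, -1)) = Mul(Add(24345, 14982), Rational(1, 24264)) = Mul(39327, Rational(1, 24264)) = Rational(13109, 8088)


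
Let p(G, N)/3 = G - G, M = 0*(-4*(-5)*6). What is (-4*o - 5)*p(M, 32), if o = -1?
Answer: 0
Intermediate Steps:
M = 0 (M = 0*(20*6) = 0*120 = 0)
p(G, N) = 0 (p(G, N) = 3*(G - G) = 3*0 = 0)
(-4*o - 5)*p(M, 32) = (-4*(-1) - 5)*0 = (4 - 5)*0 = -1*0 = 0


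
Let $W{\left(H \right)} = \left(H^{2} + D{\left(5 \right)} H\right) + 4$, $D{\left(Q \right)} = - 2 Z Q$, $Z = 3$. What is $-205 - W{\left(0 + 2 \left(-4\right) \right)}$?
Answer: $-513$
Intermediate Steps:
$D{\left(Q \right)} = - 6 Q$ ($D{\left(Q \right)} = \left(-2\right) 3 Q = - 6 Q$)
$W{\left(H \right)} = 4 + H^{2} - 30 H$ ($W{\left(H \right)} = \left(H^{2} + \left(-6\right) 5 H\right) + 4 = \left(H^{2} - 30 H\right) + 4 = 4 + H^{2} - 30 H$)
$-205 - W{\left(0 + 2 \left(-4\right) \right)} = -205 - \left(4 + \left(0 + 2 \left(-4\right)\right)^{2} - 30 \left(0 + 2 \left(-4\right)\right)\right) = -205 - \left(4 + \left(0 - 8\right)^{2} - 30 \left(0 - 8\right)\right) = -205 - \left(4 + \left(-8\right)^{2} - -240\right) = -205 - \left(4 + 64 + 240\right) = -205 - 308 = -513$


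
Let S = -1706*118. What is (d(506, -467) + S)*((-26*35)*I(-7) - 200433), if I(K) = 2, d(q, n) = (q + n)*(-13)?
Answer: 40817689195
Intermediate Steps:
d(q, n) = -13*n - 13*q (d(q, n) = (n + q)*(-13) = -13*n - 13*q)
S = -201308
(d(506, -467) + S)*((-26*35)*I(-7) - 200433) = ((-13*(-467) - 13*506) - 201308)*(-26*35*2 - 200433) = ((6071 - 6578) - 201308)*(-910*2 - 200433) = (-507 - 201308)*(-1820 - 200433) = -201815*(-202253) = 40817689195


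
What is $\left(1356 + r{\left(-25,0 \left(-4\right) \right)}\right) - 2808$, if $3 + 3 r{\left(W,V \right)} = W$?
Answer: $- \frac{4384}{3} \approx -1461.3$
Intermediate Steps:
$r{\left(W,V \right)} = -1 + \frac{W}{3}$
$\left(1356 + r{\left(-25,0 \left(-4\right) \right)}\right) - 2808 = \left(1356 + \left(-1 + \frac{1}{3} \left(-25\right)\right)\right) - 2808 = \left(1356 - \frac{28}{3}\right) - 2808 = \frac{4040}{3} - 2808 = - \frac{4384}{3}$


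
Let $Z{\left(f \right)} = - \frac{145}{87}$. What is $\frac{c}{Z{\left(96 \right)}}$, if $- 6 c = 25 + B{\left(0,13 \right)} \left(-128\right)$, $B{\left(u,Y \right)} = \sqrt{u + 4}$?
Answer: $- \frac{231}{10} \approx -23.1$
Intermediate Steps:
$Z{\left(f \right)} = - \frac{5}{3}$ ($Z{\left(f \right)} = \left(-145\right) \frac{1}{87} = - \frac{5}{3}$)
$B{\left(u,Y \right)} = \sqrt{4 + u}$
$c = \frac{77}{2}$ ($c = - \frac{25 + \sqrt{4 + 0} \left(-128\right)}{6} = - \frac{25 + \sqrt{4} \left(-128\right)}{6} = - \frac{25 + 2 \left(-128\right)}{6} = - \frac{25 - 256}{6} = \left(- \frac{1}{6}\right) \left(-231\right) = \frac{77}{2} \approx 38.5$)
$\frac{c}{Z{\left(96 \right)}} = \frac{77}{2 \left(- \frac{5}{3}\right)} = \frac{77}{2} \left(- \frac{3}{5}\right) = - \frac{231}{10}$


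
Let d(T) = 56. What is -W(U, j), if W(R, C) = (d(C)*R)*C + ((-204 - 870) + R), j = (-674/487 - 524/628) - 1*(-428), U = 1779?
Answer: -3243296984883/76459 ≈ -4.2419e+7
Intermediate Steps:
j = 32554837/76459 (j = (-674*1/487 - 524*1/628) + 428 = (-674/487 - 131/157) + 428 = -169615/76459 + 428 = 32554837/76459 ≈ 425.78)
W(R, C) = -1074 + R + 56*C*R (W(R, C) = (56*R)*C + ((-204 - 870) + R) = 56*C*R + (-1074 + R) = -1074 + R + 56*C*R)
-W(U, j) = -(-1074 + 1779 + 56*(32554837/76459)*1779) = -(-1074 + 1779 + 3243243081288/76459) = -1*3243296984883/76459 = -3243296984883/76459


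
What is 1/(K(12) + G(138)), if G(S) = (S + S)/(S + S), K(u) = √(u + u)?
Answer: -1/23 + 2*√6/23 ≈ 0.16952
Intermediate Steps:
K(u) = √2*√u (K(u) = √(2*u) = √2*√u)
G(S) = 1 (G(S) = (2*S)/((2*S)) = (2*S)*(1/(2*S)) = 1)
1/(K(12) + G(138)) = 1/(√2*√12 + 1) = 1/(√2*(2*√3) + 1) = 1/(2*√6 + 1) = 1/(1 + 2*√6)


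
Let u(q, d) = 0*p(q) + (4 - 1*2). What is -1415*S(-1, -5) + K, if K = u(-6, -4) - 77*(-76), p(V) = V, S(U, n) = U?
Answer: 7269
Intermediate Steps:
u(q, d) = 2 (u(q, d) = 0*q + (4 - 1*2) = 0 + (4 - 2) = 0 + 2 = 2)
K = 5854 (K = 2 - 77*(-76) = 2 + 5852 = 5854)
-1415*S(-1, -5) + K = -1415*(-1) + 5854 = 1415 + 5854 = 7269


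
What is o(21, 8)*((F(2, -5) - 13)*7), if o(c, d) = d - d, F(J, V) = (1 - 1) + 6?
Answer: 0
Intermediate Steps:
F(J, V) = 6 (F(J, V) = 0 + 6 = 6)
o(c, d) = 0
o(21, 8)*((F(2, -5) - 13)*7) = 0*((6 - 13)*7) = 0*(-7*7) = 0*(-49) = 0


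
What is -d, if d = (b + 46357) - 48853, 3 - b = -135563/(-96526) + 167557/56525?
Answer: 801527867971/320948950 ≈ 2497.4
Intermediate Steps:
b = -439288771/320948950 (b = 3 - (-135563/(-96526) + 167557/56525) = 3 - (-135563*(-1/96526) + 167557*(1/56525)) = 3 - (135563/96526 + 167557/56525) = 3 - 1*1402135621/320948950 = 3 - 1402135621/320948950 = -439288771/320948950 ≈ -1.3687)
d = -801527867971/320948950 (d = (-439288771/320948950 + 46357) - 48853 = 14877791186379/320948950 - 48853 = -801527867971/320948950 ≈ -2497.4)
-d = -1*(-801527867971/320948950) = 801527867971/320948950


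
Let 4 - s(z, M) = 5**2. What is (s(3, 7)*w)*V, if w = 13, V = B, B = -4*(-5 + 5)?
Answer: 0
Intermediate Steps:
s(z, M) = -21 (s(z, M) = 4 - 1*5**2 = 4 - 1*25 = 4 - 25 = -21)
B = 0 (B = -4*0 = 0)
V = 0
(s(3, 7)*w)*V = -21*13*0 = -273*0 = 0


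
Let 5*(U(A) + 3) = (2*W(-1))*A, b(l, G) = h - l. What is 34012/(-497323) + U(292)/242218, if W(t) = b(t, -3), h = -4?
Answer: -42070362821/602302912070 ≈ -0.069849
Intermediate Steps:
b(l, G) = -4 - l
W(t) = -4 - t
U(A) = -3 - 6*A/5 (U(A) = -3 + ((2*(-4 - 1*(-1)))*A)/5 = -3 + ((2*(-4 + 1))*A)/5 = -3 + ((2*(-3))*A)/5 = -3 + (-6*A)/5 = -3 - 6*A/5)
34012/(-497323) + U(292)/242218 = 34012/(-497323) + (-3 - 6/5*292)/242218 = 34012*(-1/497323) + (-3 - 1752/5)*(1/242218) = -34012/497323 - 1767/5*1/242218 = -34012/497323 - 1767/1211090 = -42070362821/602302912070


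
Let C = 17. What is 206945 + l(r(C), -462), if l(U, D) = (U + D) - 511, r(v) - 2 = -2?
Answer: 205972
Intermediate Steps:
r(v) = 0 (r(v) = 2 - 2 = 0)
l(U, D) = -511 + D + U (l(U, D) = (D + U) - 511 = -511 + D + U)
206945 + l(r(C), -462) = 206945 + (-511 - 462 + 0) = 206945 - 973 = 205972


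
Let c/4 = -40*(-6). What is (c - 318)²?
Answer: 412164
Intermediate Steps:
c = 960 (c = 4*(-40*(-6)) = 4*240 = 960)
(c - 318)² = (960 - 318)² = 642² = 412164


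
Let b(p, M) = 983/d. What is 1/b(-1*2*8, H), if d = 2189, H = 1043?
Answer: 2189/983 ≈ 2.2269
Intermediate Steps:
b(p, M) = 983/2189
1/b(-1*2*8, H) = 1/(983/2189) = 2189/983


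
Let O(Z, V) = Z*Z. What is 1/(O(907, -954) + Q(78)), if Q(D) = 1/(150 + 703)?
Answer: 853/701719598 ≈ 1.2156e-6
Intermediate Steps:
Q(D) = 1/853
O(Z, V) = Z²
1/(O(907, -954) + Q(78)) = 1/(907² + 1/853) = 1/(822649 + 1/853) = 1/(701719598/853) = 853/701719598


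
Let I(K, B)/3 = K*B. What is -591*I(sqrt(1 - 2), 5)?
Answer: -8865*I ≈ -8865.0*I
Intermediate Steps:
I(K, B) = 3*B*K (I(K, B) = 3*(K*B) = 3*(B*K) = 3*B*K)
-591*I(sqrt(1 - 2), 5) = -1773*5*sqrt(1 - 2) = -1773*5*sqrt(-1) = -1773*5*I = -8865*I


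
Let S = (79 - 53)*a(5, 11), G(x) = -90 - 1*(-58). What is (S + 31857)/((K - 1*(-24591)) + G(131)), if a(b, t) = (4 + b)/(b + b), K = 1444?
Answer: 159402/130015 ≈ 1.2260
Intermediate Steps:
G(x) = -32 (G(x) = -90 + 58 = -32)
a(b, t) = (4 + b)/(2*b) (a(b, t) = (4 + b)/((2*b)) = (4 + b)*(1/(2*b)) = (4 + b)/(2*b))
S = 117/5 (S = (79 - 53)*((1/2)*(4 + 5)/5) = 26*((1/2)*(1/5)*9) = 26*(9/10) = 117/5 ≈ 23.400)
(S + 31857)/((K - 1*(-24591)) + G(131)) = (117/5 + 31857)/((1444 - 1*(-24591)) - 32) = 159402/(5*((1444 + 24591) - 32)) = 159402/(5*(26035 - 32)) = (159402/5)/26003 = (159402/5)*(1/26003) = 159402/130015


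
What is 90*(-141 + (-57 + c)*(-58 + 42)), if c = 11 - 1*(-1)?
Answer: 52110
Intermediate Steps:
c = 12 (c = 11 + 1 = 12)
90*(-141 + (-57 + c)*(-58 + 42)) = 90*(-141 + (-57 + 12)*(-58 + 42)) = 90*(-141 - 45*(-16)) = 90*(-141 + 720) = 90*579 = 52110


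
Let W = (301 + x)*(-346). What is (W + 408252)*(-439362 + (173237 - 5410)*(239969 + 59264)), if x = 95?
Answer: 13621183685368644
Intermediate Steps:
W = -137016 (W = (301 + 95)*(-346) = 396*(-346) = -137016)
(W + 408252)*(-439362 + (173237 - 5410)*(239969 + 59264)) = (-137016 + 408252)*(-439362 + (173237 - 5410)*(239969 + 59264)) = 271236*(-439362 + 167827*299233) = 271236*(-439362 + 50219376691) = 271236*50218937329 = 13621183685368644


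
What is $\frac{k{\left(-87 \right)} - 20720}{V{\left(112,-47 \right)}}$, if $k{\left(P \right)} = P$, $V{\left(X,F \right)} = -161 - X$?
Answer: $\frac{20807}{273} \approx 76.216$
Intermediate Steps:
$\frac{k{\left(-87 \right)} - 20720}{V{\left(112,-47 \right)}} = \frac{-87 - 20720}{-161 - 112} = - \frac{20807}{-273} = \left(-20807\right) \left(- \frac{1}{273}\right) = \frac{20807}{273}$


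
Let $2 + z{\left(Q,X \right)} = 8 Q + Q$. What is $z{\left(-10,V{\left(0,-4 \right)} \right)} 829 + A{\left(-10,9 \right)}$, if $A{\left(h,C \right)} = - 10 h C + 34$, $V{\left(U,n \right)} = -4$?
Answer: $-75334$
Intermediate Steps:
$A{\left(h,C \right)} = 34 - 10 C h$ ($A{\left(h,C \right)} = - 10 C h + 34 = 34 - 10 C h$)
$z{\left(Q,X \right)} = -2 + 9 Q$ ($z{\left(Q,X \right)} = -2 + \left(8 Q + Q\right) = -2 + 9 Q$)
$z{\left(-10,V{\left(0,-4 \right)} \right)} 829 + A{\left(-10,9 \right)} = \left(-2 + 9 \left(-10\right)\right) 829 - \left(-34 + 90 \left(-10\right)\right) = \left(-2 - 90\right) 829 + \left(34 + 900\right) = \left(-92\right) 829 + 934 = -76268 + 934 = -75334$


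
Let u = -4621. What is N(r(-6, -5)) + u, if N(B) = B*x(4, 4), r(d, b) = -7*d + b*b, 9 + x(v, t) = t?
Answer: -4956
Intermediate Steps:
x(v, t) = -9 + t
r(d, b) = b² - 7*d (r(d, b) = -7*d + b² = b² - 7*d)
N(B) = -5*B (N(B) = B*(-9 + 4) = B*(-5) = -5*B)
N(r(-6, -5)) + u = -5*((-5)² - 7*(-6)) - 4621 = -5*(25 + 42) - 4621 = -5*67 - 4621 = -335 - 4621 = -4956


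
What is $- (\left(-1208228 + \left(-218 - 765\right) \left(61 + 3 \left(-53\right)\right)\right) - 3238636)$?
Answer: $4350530$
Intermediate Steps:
$- (\left(-1208228 + \left(-218 - 765\right) \left(61 + 3 \left(-53\right)\right)\right) - 3238636) = - (\left(-1208228 - 983 \left(61 - 159\right)\right) - 3238636) = - (\left(-1208228 - -96334\right) - 3238636) = - (\left(-1208228 + 96334\right) - 3238636) = - (-1111894 - 3238636) = \left(-1\right) \left(-4350530\right) = 4350530$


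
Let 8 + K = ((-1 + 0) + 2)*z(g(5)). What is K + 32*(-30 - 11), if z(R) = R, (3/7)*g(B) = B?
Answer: -3925/3 ≈ -1308.3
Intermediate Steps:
g(B) = 7*B/3
K = 11/3 (K = -8 + ((-1 + 0) + 2)*((7/3)*5) = -8 + (-1 + 2)*(35/3) = -8 + 1*(35/3) = -8 + 35/3 = 11/3 ≈ 3.6667)
K + 32*(-30 - 11) = 11/3 + 32*(-30 - 11) = 11/3 + 32*(-41) = 11/3 - 1312 = -3925/3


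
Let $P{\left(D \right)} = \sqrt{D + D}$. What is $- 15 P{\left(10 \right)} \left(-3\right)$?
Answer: $90 \sqrt{5} \approx 201.25$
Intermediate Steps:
$P{\left(D \right)} = \sqrt{2} \sqrt{D}$ ($P{\left(D \right)} = \sqrt{2 D} = \sqrt{2} \sqrt{D}$)
$- 15 P{\left(10 \right)} \left(-3\right) = - 15 \sqrt{2} \sqrt{10} \left(-3\right) = - 15 \cdot 2 \sqrt{5} \left(-3\right) = - 30 \sqrt{5} \left(-3\right) = 90 \sqrt{5}$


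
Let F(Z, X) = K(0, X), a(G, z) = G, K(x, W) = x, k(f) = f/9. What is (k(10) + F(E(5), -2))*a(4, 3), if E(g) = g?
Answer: 40/9 ≈ 4.4444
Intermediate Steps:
k(f) = f/9 (k(f) = f*(⅑) = f/9)
F(Z, X) = 0
(k(10) + F(E(5), -2))*a(4, 3) = ((⅑)*10 + 0)*4 = (10/9 + 0)*4 = (10/9)*4 = 40/9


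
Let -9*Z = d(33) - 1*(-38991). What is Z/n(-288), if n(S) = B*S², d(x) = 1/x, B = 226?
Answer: -80419/347960448 ≈ -0.00023112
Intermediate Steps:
Z = -1286704/297 (Z = -(1/33 - 1*(-38991))/9 = -(1/33 + 38991)/9 = -⅑*1286704/33 = -1286704/297 ≈ -4332.3)
n(S) = 226*S²
Z/n(-288) = -1286704/(297*(226*(-288)²)) = -1286704/(297*(226*82944)) = -1286704/297/18745344 = -1286704/297*1/18745344 = -80419/347960448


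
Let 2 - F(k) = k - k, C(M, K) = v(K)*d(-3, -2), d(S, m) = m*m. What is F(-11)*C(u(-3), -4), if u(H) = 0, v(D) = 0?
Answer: 0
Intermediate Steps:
d(S, m) = m²
C(M, K) = 0 (C(M, K) = 0*(-2)² = 0*4 = 0)
F(k) = 2 (F(k) = 2 - (k - k) = 2 - 1*0 = 2 + 0 = 2)
F(-11)*C(u(-3), -4) = 2*0 = 0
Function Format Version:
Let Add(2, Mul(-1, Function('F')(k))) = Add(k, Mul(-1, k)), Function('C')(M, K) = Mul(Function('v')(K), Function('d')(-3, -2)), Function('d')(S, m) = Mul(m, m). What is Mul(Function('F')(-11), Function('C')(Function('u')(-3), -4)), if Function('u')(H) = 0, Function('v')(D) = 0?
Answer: 0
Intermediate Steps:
Function('d')(S, m) = Pow(m, 2)
Function('C')(M, K) = 0 (Function('C')(M, K) = Mul(0, Pow(-2, 2)) = Mul(0, 4) = 0)
Function('F')(k) = 2 (Function('F')(k) = Add(2, Mul(-1, Add(k, Mul(-1, k)))) = Add(2, Mul(-1, 0)) = Add(2, 0) = 2)
Mul(Function('F')(-11), Function('C')(Function('u')(-3), -4)) = Mul(2, 0) = 0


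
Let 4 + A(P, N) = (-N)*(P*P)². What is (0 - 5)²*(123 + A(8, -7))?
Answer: 719775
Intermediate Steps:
A(P, N) = -4 - N*P⁴ (A(P, N) = -4 + (-N)*(P*P)² = -4 + (-N)*(P²)² = -4 + (-N)*P⁴ = -4 - N*P⁴)
(0 - 5)²*(123 + A(8, -7)) = (0 - 5)²*(123 + (-4 - 1*(-7)*8⁴)) = (-5)²*(123 + (-4 - 1*(-7)*4096)) = 25*(123 + (-4 + 28672)) = 25*(123 + 28668) = 25*28791 = 719775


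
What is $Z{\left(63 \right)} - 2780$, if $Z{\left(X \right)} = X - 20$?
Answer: $-2737$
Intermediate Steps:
$Z{\left(X \right)} = -20 + X$
$Z{\left(63 \right)} - 2780 = \left(-20 + 63\right) - 2780 = 43 - 2780 = -2737$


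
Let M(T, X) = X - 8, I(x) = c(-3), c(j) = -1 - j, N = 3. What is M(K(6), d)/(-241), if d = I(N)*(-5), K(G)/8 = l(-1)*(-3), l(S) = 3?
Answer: 18/241 ≈ 0.074689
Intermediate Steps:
K(G) = -72 (K(G) = 8*(3*(-3)) = 8*(-9) = -72)
I(x) = 2 (I(x) = -1 - 1*(-3) = -1 + 3 = 2)
d = -10 (d = 2*(-5) = -10)
M(T, X) = -8 + X
M(K(6), d)/(-241) = (-8 - 10)/(-241) = -18*(-1/241) = 18/241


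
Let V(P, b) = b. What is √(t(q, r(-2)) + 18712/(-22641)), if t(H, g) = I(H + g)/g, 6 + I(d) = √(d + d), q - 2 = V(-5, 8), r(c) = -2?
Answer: √88956489/22641 ≈ 0.41657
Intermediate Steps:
q = 10 (q = 2 + 8 = 10)
I(d) = -6 + √2*√d (I(d) = -6 + √(d + d) = -6 + √(2*d) = -6 + √2*√d)
t(H, g) = (-6 + √2*√(H + g))/g
√(t(q, r(-2)) + 18712/(-22641)) = √((-6 + √(2*10 + 2*(-2)))/(-2) + 18712/(-22641)) = √(-(-6 + √(20 - 4))/2 + 18712*(-1/22641)) = √(-(-6 + √16)/2 - 18712/22641) = √(-(-6 + 4)/2 - 18712/22641) = √(-½*(-2) - 18712/22641) = √(1 - 18712/22641) = √(3929/22641) = √88956489/22641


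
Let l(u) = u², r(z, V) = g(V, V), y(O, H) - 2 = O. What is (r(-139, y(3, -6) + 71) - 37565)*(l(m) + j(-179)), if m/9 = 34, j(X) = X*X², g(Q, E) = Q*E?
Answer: 179344096667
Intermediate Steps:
g(Q, E) = E*Q
y(O, H) = 2 + O
j(X) = X³
m = 306 (m = 9*34 = 306)
r(z, V) = V² (r(z, V) = V*V = V²)
(r(-139, y(3, -6) + 71) - 37565)*(l(m) + j(-179)) = (((2 + 3) + 71)² - 37565)*(306² + (-179)³) = ((5 + 71)² - 37565)*(93636 - 5735339) = (76² - 37565)*(-5641703) = (5776 - 37565)*(-5641703) = -31789*(-5641703) = 179344096667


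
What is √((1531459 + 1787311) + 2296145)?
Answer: √5614915 ≈ 2369.6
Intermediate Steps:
√((1531459 + 1787311) + 2296145) = √(3318770 + 2296145) = √5614915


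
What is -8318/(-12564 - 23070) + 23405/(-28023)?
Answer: -100153076/166428597 ≈ -0.60178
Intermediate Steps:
-8318/(-12564 - 23070) + 23405/(-28023) = -8318/(-35634) + 23405*(-1/28023) = -8318*(-1/35634) - 23405/28023 = 4159/17817 - 23405/28023 = -100153076/166428597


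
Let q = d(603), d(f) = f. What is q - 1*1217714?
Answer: -1217111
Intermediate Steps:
q = 603
q - 1*1217714 = 603 - 1*1217714 = 603 - 1217714 = -1217111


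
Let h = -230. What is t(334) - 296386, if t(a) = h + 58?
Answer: -296558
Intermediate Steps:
t(a) = -172 (t(a) = -230 + 58 = -172)
t(334) - 296386 = -172 - 296386 = -296558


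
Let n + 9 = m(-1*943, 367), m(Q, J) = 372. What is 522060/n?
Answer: 15820/11 ≈ 1438.2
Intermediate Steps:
n = 363 (n = -9 + 372 = 363)
522060/n = 522060/363 = 522060*(1/363) = 15820/11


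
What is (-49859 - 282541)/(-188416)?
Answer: 20775/11776 ≈ 1.7642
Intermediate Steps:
(-49859 - 282541)/(-188416) = -332400*(-1/188416) = 20775/11776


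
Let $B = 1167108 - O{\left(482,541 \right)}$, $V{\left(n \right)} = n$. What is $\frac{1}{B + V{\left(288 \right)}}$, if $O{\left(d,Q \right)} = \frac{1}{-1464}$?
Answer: $\frac{1464}{1709067745} \approx 8.5661 \cdot 10^{-7}$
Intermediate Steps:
$O{\left(d,Q \right)} = - \frac{1}{1464}$
$B = \frac{1708646113}{1464}$ ($B = 1167108 - - \frac{1}{1464} = 1167108 + \frac{1}{1464} = \frac{1708646113}{1464} \approx 1.1671 \cdot 10^{6}$)
$\frac{1}{B + V{\left(288 \right)}} = \frac{1}{\frac{1708646113}{1464} + 288} = \frac{1}{\frac{1709067745}{1464}} = \frac{1464}{1709067745}$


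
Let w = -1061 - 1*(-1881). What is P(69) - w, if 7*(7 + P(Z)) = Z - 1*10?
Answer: -5730/7 ≈ -818.57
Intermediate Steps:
P(Z) = -59/7 + Z/7 (P(Z) = -7 + (Z - 1*10)/7 = -7 + (Z - 10)/7 = -7 + (-10 + Z)/7 = -7 + (-10/7 + Z/7) = -59/7 + Z/7)
w = 820 (w = -1061 + 1881 = 820)
P(69) - w = (-59/7 + (⅐)*69) - 1*820 = (-59/7 + 69/7) - 820 = 10/7 - 820 = -5730/7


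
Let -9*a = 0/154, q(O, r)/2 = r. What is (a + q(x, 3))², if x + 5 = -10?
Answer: 36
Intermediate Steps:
x = -15 (x = -5 - 10 = -15)
q(O, r) = 2*r
a = 0 (a = -0/154 = -⅑*0 = 0)
(a + q(x, 3))² = (0 + 2*3)² = (0 + 6)² = 6² = 36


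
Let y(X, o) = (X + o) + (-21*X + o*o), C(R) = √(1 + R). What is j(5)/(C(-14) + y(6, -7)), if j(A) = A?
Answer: -30/469 - 5*I*√13/6097 ≈ -0.063966 - 0.0029568*I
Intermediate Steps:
y(X, o) = o + o² - 20*X (y(X, o) = (X + o) + (-21*X + o²) = (X + o) + (o² - 21*X) = o + o² - 20*X)
j(5)/(C(-14) + y(6, -7)) = 5/(√(1 - 14) + (-7 + (-7)² - 20*6)) = 5/(√(-13) + (-7 + 49 - 120)) = 5/(I*√13 - 78) = 5/(-78 + I*√13)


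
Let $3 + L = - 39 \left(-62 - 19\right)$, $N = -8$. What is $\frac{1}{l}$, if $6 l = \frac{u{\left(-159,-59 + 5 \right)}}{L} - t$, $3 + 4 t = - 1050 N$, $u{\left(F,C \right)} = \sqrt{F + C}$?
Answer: $- \frac{20909235348}{7315618717417} - \frac{3156 i \sqrt{213}}{7315618717417} \approx -0.0028582 - 6.2962 \cdot 10^{-9} i$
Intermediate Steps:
$L = 3156$ ($L = -3 - 39 \left(-62 - 19\right) = -3 - -3159 = -3 + 3159 = 3156$)
$u{\left(F,C \right)} = \sqrt{C + F}$
$t = \frac{8397}{4}$ ($t = - \frac{3}{4} + \frac{\left(-1050\right) \left(-8\right)}{4} = - \frac{3}{4} + \frac{1}{4} \cdot 8400 = - \frac{3}{4} + 2100 = \frac{8397}{4} \approx 2099.3$)
$l = - \frac{2799}{8} + \frac{i \sqrt{213}}{18936}$ ($l = \frac{\frac{\sqrt{\left(-59 + 5\right) - 159}}{3156} - \frac{8397}{4}}{6} = \frac{\sqrt{-54 - 159} \cdot \frac{1}{3156} - \frac{8397}{4}}{6} = \frac{\sqrt{-213} \cdot \frac{1}{3156} - \frac{8397}{4}}{6} = \frac{i \sqrt{213} \cdot \frac{1}{3156} - \frac{8397}{4}}{6} = \frac{\frac{i \sqrt{213}}{3156} - \frac{8397}{4}}{6} = \frac{- \frac{8397}{4} + \frac{i \sqrt{213}}{3156}}{6} = - \frac{2799}{8} + \frac{i \sqrt{213}}{18936} \approx -349.88 + 0.00077073 i$)
$\frac{1}{l} = \frac{1}{- \frac{2799}{8} + \frac{i \sqrt{213}}{18936}}$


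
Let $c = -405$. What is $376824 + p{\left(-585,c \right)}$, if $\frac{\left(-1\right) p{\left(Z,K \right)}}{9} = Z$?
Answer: $382089$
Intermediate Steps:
$p{\left(Z,K \right)} = - 9 Z$
$376824 + p{\left(-585,c \right)} = 376824 - -5265 = 376824 + 5265 = 382089$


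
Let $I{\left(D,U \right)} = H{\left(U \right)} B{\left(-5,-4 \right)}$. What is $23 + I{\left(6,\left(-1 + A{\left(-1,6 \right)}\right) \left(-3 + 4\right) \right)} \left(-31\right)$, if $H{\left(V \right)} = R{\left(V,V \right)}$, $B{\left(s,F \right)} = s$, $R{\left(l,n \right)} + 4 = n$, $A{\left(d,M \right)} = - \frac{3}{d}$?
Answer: $-287$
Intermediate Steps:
$R{\left(l,n \right)} = -4 + n$
$H{\left(V \right)} = -4 + V$
$I{\left(D,U \right)} = 20 - 5 U$ ($I{\left(D,U \right)} = \left(-4 + U\right) \left(-5\right) = 20 - 5 U$)
$23 + I{\left(6,\left(-1 + A{\left(-1,6 \right)}\right) \left(-3 + 4\right) \right)} \left(-31\right) = 23 + \left(20 - 5 \left(-1 - \frac{3}{-1}\right) \left(-3 + 4\right)\right) \left(-31\right) = 23 + \left(20 - 5 \left(-1 - -3\right) 1\right) \left(-31\right) = 23 + \left(20 - 5 \left(-1 + 3\right) 1\right) \left(-31\right) = 23 + \left(20 - 5 \cdot 2 \cdot 1\right) \left(-31\right) = 23 + \left(20 - 10\right) \left(-31\right) = 23 + 10 \left(-31\right) = 23 - 310 = -287$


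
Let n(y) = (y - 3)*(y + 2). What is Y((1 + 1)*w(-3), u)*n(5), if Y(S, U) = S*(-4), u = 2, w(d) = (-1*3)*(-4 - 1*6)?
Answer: -3360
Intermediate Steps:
w(d) = 30 (w(d) = -3*(-4 - 6) = -3*(-10) = 30)
n(y) = (-3 + y)*(2 + y)
Y(S, U) = -4*S
Y((1 + 1)*w(-3), u)*n(5) = (-4*(1 + 1)*30)*(-6 + 5**2 - 1*5) = (-8*30)*(-6 + 25 - 5) = -4*60*14 = -240*14 = -3360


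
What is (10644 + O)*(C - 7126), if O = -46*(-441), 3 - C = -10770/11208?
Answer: -205745880585/934 ≈ -2.2028e+8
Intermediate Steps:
C = 7399/1868 (C = 3 - (-10770)/11208 = 3 - 1*(-1795/1868) = 3 + 1795/1868 = 7399/1868 ≈ 3.9609)
O = 20286
(10644 + O)*(C - 7126) = (10644 + 20286)*(7399/1868 - 7126) = 30930*(-13303969/1868) = -205745880585/934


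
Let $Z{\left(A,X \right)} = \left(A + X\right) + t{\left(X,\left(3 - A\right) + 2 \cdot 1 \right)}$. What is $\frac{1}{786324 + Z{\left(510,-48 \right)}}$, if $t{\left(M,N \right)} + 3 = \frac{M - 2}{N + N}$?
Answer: $\frac{101}{79465088} \approx 1.271 \cdot 10^{-6}$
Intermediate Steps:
$t{\left(M,N \right)} = -3 + \frac{-2 + M}{2 N}$ ($t{\left(M,N \right)} = -3 + \frac{M - 2}{N + N} = -3 + \frac{-2 + M}{2 N}$)
$Z{\left(A,X \right)} = A + X + \frac{-32 + X + 6 A}{2 \left(5 - A\right)}$ ($Z{\left(A,X \right)} = \left(A + X\right) + \frac{-2 + X - 6 \left(\left(3 - A\right) + 2 \cdot 1\right)}{2 \left(\left(3 - A\right) + 2 \cdot 1\right)} = \left(A + X\right) + \frac{-2 + X - 6 \left(\left(3 - A\right) + 2\right)}{2 \left(\left(3 - A\right) + 2\right)} = \left(A + X\right) + \frac{-2 + X - 6 \left(5 - A\right)}{2 \left(5 - A\right)} = \left(A + X\right) + \frac{-2 + X + \left(-30 + 6 A\right)}{2 \left(5 - A\right)} = \left(A + X\right) + \frac{-32 + X + 6 A}{2 \left(5 - A\right)} = A + X + \frac{-32 + X + 6 A}{2 \left(5 - A\right)}$)
$\frac{1}{786324 + Z{\left(510,-48 \right)}} = \frac{1}{786324 + \frac{16 - 1530 - -24 + \left(-5 + 510\right) \left(510 - 48\right)}{-5 + 510}} = \frac{1}{786324 + \frac{16 - 1530 + 24 + 505 \cdot 462}{505}} = \frac{1}{786324 + \frac{16 - 1530 + 24 + 233310}{505}} = \frac{1}{786324 + \frac{1}{505} \cdot 231820} = \frac{1}{786324 + \frac{46364}{101}} = \frac{1}{\frac{79465088}{101}} = \frac{101}{79465088}$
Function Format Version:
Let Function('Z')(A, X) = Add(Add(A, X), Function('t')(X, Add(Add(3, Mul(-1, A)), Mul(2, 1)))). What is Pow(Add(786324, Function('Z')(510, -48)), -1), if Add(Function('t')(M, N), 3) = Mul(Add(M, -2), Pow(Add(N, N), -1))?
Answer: Rational(101, 79465088) ≈ 1.2710e-6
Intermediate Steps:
Function('t')(M, N) = Add(-3, Mul(Rational(1, 2), Pow(N, -1), Add(-2, M))) (Function('t')(M, N) = Add(-3, Mul(Add(M, -2), Pow(Add(N, N), -1))) = Add(-3, Mul(Add(-2, M), Pow(Mul(2, N), -1))) = Add(-3, Mul(Add(-2, M), Mul(Rational(1, 2), Pow(N, -1)))) = Add(-3, Mul(Rational(1, 2), Pow(N, -1), Add(-2, M))))
Function('Z')(A, X) = Add(A, X, Mul(Rational(1, 2), Pow(Add(5, Mul(-1, A)), -1), Add(-32, X, Mul(6, A)))) (Function('Z')(A, X) = Add(Add(A, X), Mul(Rational(1, 2), Pow(Add(Add(3, Mul(-1, A)), Mul(2, 1)), -1), Add(-2, X, Mul(-6, Add(Add(3, Mul(-1, A)), Mul(2, 1)))))) = Add(Add(A, X), Mul(Rational(1, 2), Pow(Add(Add(3, Mul(-1, A)), 2), -1), Add(-2, X, Mul(-6, Add(Add(3, Mul(-1, A)), 2))))) = Add(Add(A, X), Mul(Rational(1, 2), Pow(Add(5, Mul(-1, A)), -1), Add(-2, X, Mul(-6, Add(5, Mul(-1, A)))))) = Add(Add(A, X), Mul(Rational(1, 2), Pow(Add(5, Mul(-1, A)), -1), Add(-2, X, Add(-30, Mul(6, A))))) = Add(Add(A, X), Mul(Rational(1, 2), Pow(Add(5, Mul(-1, A)), -1), Add(-32, X, Mul(6, A)))) = Add(A, X, Mul(Rational(1, 2), Pow(Add(5, Mul(-1, A)), -1), Add(-32, X, Mul(6, A)))))
Pow(Add(786324, Function('Z')(510, -48)), -1) = Pow(Add(786324, Mul(Pow(Add(-5, 510), -1), Add(16, Mul(-3, 510), Mul(Rational(-1, 2), -48), Mul(Add(-5, 510), Add(510, -48))))), -1) = Pow(Add(786324, Mul(Pow(505, -1), Add(16, -1530, 24, Mul(505, 462)))), -1) = Pow(Add(786324, Mul(Rational(1, 505), Add(16, -1530, 24, 233310))), -1) = Pow(Add(786324, Mul(Rational(1, 505), 231820)), -1) = Pow(Add(786324, Rational(46364, 101)), -1) = Pow(Rational(79465088, 101), -1) = Rational(101, 79465088)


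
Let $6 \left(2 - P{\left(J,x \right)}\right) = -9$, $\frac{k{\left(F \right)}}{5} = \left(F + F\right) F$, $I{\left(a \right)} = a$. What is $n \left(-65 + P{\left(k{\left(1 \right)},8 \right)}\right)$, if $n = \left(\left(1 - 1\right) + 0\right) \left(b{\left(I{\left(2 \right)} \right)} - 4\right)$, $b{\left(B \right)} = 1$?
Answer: $0$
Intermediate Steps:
$k{\left(F \right)} = 10 F^{2}$ ($k{\left(F \right)} = 5 \left(F + F\right) F = 5 \cdot 2 F F = 5 \cdot 2 F^{2} = 10 F^{2}$)
$P{\left(J,x \right)} = \frac{7}{2}$ ($P{\left(J,x \right)} = 2 - - \frac{3}{2} = 2 + \frac{3}{2} = \frac{7}{2}$)
$n = 0$ ($n = \left(\left(1 - 1\right) + 0\right) \left(1 - 4\right) = \left(0 + 0\right) \left(-3\right) = 0 \left(-3\right) = 0$)
$n \left(-65 + P{\left(k{\left(1 \right)},8 \right)}\right) = 0 \left(-65 + \frac{7}{2}\right) = 0 \left(- \frac{123}{2}\right) = 0$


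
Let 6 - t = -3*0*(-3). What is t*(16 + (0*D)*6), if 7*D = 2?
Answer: 96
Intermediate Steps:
D = 2/7 (D = (⅐)*2 = 2/7 ≈ 0.28571)
t = 6 (t = 6 - (-3*0)*(-3) = 6 - 0*(-3) = 6 - 1*0 = 6 + 0 = 6)
t*(16 + (0*D)*6) = 6*(16 + (0*(2/7))*6) = 6*(16 + 0*6) = 6*(16 + 0) = 6*16 = 96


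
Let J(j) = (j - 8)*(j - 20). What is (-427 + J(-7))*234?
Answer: -5148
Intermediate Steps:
J(j) = (-20 + j)*(-8 + j) (J(j) = (-8 + j)*(-20 + j) = (-20 + j)*(-8 + j))
(-427 + J(-7))*234 = (-427 + (160 + (-7)² - 28*(-7)))*234 = (-427 + (160 + 49 + 196))*234 = (-427 + 405)*234 = -22*234 = -5148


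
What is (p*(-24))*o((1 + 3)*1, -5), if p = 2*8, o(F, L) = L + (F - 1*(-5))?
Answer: -1536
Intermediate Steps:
o(F, L) = 5 + F + L (o(F, L) = L + (F + 5) = L + (5 + F) = 5 + F + L)
p = 16
(p*(-24))*o((1 + 3)*1, -5) = (16*(-24))*(5 + (1 + 3)*1 - 5) = -384*(5 + 4*1 - 5) = -384*(5 + 4 - 5) = -384*4 = -1536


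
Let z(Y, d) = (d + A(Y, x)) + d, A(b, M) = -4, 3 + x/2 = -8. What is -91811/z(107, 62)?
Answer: -91811/120 ≈ -765.09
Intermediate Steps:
x = -22 (x = -6 + 2*(-8) = -6 - 16 = -22)
z(Y, d) = -4 + 2*d (z(Y, d) = (d - 4) + d = (-4 + d) + d = -4 + 2*d)
-91811/z(107, 62) = -91811/(-4 + 2*62) = -91811/(-4 + 124) = -91811/120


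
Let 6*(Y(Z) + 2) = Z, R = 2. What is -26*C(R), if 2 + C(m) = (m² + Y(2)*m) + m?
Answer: -52/3 ≈ -17.333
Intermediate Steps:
Y(Z) = -2 + Z/6
C(m) = -2 + m² - 2*m/3 (C(m) = -2 + ((m² + (-2 + (⅙)*2)*m) + m) = -2 + ((m² + (-2 + ⅓)*m) + m) = -2 + ((m² - 5*m/3) + m) = -2 + (m² - 2*m/3) = -2 + m² - 2*m/3)
-26*C(R) = -26*(-2 + 2² - ⅔*2) = -26*(-2 + 4 - 4/3) = -26*⅔ = -52/3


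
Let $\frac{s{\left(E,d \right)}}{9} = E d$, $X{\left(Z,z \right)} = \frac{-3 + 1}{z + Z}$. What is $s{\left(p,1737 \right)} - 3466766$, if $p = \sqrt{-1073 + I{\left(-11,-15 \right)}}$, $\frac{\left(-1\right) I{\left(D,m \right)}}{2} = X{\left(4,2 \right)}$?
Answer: $-3466766 + 5211 i \sqrt{9651} \approx -3.4668 \cdot 10^{6} + 5.1193 \cdot 10^{5} i$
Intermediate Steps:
$X{\left(Z,z \right)} = - \frac{2}{Z + z}$
$I{\left(D,m \right)} = \frac{2}{3}$ ($I{\left(D,m \right)} = - 2 \left(- \frac{2}{4 + 2}\right) = - 2 \left(- \frac{2}{6}\right) = - 2 \left(\left(-2\right) \frac{1}{6}\right) = \left(-2\right) \left(- \frac{1}{3}\right) = \frac{2}{3}$)
$p = \frac{i \sqrt{9651}}{3}$ ($p = \sqrt{-1073 + \frac{2}{3}} = \sqrt{- \frac{3217}{3}} = \frac{i \sqrt{9651}}{3} \approx 32.747 i$)
$s{\left(E,d \right)} = 9 E d$
$s{\left(p,1737 \right)} - 3466766 = 9 \frac{i \sqrt{9651}}{3} \cdot 1737 - 3466766 = 5211 i \sqrt{9651} - 3466766 = -3466766 + 5211 i \sqrt{9651}$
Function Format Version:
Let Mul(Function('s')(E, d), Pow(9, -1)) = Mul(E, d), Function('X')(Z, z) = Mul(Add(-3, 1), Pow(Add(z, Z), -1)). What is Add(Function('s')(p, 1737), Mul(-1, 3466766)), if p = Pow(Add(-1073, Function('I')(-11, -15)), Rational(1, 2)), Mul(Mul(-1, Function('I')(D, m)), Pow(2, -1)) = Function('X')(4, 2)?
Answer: Add(-3466766, Mul(5211, I, Pow(9651, Rational(1, 2)))) ≈ Add(-3.4668e+6, Mul(5.1193e+5, I))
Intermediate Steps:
Function('X')(Z, z) = Mul(-2, Pow(Add(Z, z), -1))
Function('I')(D, m) = Rational(2, 3) (Function('I')(D, m) = Mul(-2, Mul(-2, Pow(Add(4, 2), -1))) = Mul(-2, Mul(-2, Pow(6, -1))) = Mul(-2, Mul(-2, Rational(1, 6))) = Mul(-2, Rational(-1, 3)) = Rational(2, 3))
p = Mul(Rational(1, 3), I, Pow(9651, Rational(1, 2))) (p = Pow(Add(-1073, Rational(2, 3)), Rational(1, 2)) = Pow(Rational(-3217, 3), Rational(1, 2)) = Mul(Rational(1, 3), I, Pow(9651, Rational(1, 2))) ≈ Mul(32.747, I))
Function('s')(E, d) = Mul(9, E, d) (Function('s')(E, d) = Mul(9, Mul(E, d)) = Mul(9, E, d))
Add(Function('s')(p, 1737), Mul(-1, 3466766)) = Add(Mul(9, Mul(Rational(1, 3), I, Pow(9651, Rational(1, 2))), 1737), Mul(-1, 3466766)) = Add(Mul(5211, I, Pow(9651, Rational(1, 2))), -3466766) = Add(-3466766, Mul(5211, I, Pow(9651, Rational(1, 2))))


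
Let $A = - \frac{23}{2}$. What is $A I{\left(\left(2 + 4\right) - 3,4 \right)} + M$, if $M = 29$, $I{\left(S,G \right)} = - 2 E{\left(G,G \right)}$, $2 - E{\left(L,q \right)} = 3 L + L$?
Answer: $-293$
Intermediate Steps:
$E{\left(L,q \right)} = 2 - 4 L$ ($E{\left(L,q \right)} = 2 - \left(3 L + L\right) = 2 - 4 L$)
$I{\left(S,G \right)} = -4 + 8 G$ ($I{\left(S,G \right)} = - 2 \left(2 - 4 G\right) = -4 + 8 G$)
$A = - \frac{23}{2}$ ($A = \left(-23\right) \frac{1}{2} = - \frac{23}{2} \approx -11.5$)
$A I{\left(\left(2 + 4\right) - 3,4 \right)} + M = - \frac{23 \left(-4 + 8 \cdot 4\right)}{2} + 29 = - \frac{23 \left(-4 + 32\right)}{2} + 29 = \left(- \frac{23}{2}\right) 28 + 29 = -322 + 29 = -293$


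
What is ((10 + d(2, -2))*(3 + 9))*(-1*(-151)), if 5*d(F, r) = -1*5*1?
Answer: 16308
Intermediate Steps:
d(F, r) = -1 (d(F, r) = (-1*5*1)/5 = (-5*1)/5 = (⅕)*(-5) = -1)
((10 + d(2, -2))*(3 + 9))*(-1*(-151)) = ((10 - 1)*(3 + 9))*(-1*(-151)) = (9*12)*151 = 108*151 = 16308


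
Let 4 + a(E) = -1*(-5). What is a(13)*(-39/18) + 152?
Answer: 899/6 ≈ 149.83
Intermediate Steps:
a(E) = 1 (a(E) = -4 - 1*(-5) = -4 + 5 = 1)
a(13)*(-39/18) + 152 = 1*(-39/18) + 152 = 1*(-39*1/18) + 152 = 1*(-13/6) + 152 = -13/6 + 152 = 899/6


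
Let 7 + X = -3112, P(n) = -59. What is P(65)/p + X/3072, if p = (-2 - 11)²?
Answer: -708359/519168 ≈ -1.3644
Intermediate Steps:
p = 169 (p = (-13)² = 169)
X = -3119 (X = -7 - 3112 = -3119)
P(65)/p + X/3072 = -59/169 - 3119/3072 = -708359/519168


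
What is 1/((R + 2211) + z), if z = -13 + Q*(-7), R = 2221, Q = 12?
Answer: 1/4335 ≈ 0.00023068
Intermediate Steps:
z = -97 (z = -13 + 12*(-7) = -13 - 84 = -97)
1/((R + 2211) + z) = 1/((2221 + 2211) - 97) = 1/(4432 - 97) = 1/4335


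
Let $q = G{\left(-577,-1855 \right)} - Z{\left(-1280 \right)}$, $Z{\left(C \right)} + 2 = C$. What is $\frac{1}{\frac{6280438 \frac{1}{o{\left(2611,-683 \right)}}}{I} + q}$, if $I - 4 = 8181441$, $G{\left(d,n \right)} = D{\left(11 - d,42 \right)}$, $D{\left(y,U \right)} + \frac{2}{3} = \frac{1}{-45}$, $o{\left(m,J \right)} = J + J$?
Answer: $\frac{50291342415}{64438827567062} \approx 0.00078045$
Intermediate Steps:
$o{\left(m,J \right)} = 2 J$
$Z{\left(C \right)} = -2 + C$
$D{\left(y,U \right)} = - \frac{31}{45}$ ($D{\left(y,U \right)} = - \frac{2}{3} + \frac{1}{-45} = - \frac{2}{3} - \frac{1}{45} = - \frac{31}{45}$)
$G{\left(d,n \right)} = - \frac{31}{45}$
$I = 8181445$ ($I = 4 + 8181441 = 8181445$)
$q = \frac{57659}{45}$ ($q = - \frac{31}{45} - \left(-2 - 1280\right) = - \frac{31}{45} - -1282 = - \frac{31}{45} + 1282 = \frac{57659}{45} \approx 1281.3$)
$\frac{1}{\frac{6280438 \frac{1}{o{\left(2611,-683 \right)}}}{I} + q} = \frac{1}{\frac{6280438 \frac{1}{2 \left(-683\right)}}{8181445} + \frac{57659}{45}} = \frac{1}{\frac{6280438}{-1366} \cdot \frac{1}{8181445} + \frac{57659}{45}} = \frac{1}{6280438 \left(- \frac{1}{1366}\right) \frac{1}{8181445} + \frac{57659}{45}} = \frac{1}{\left(- \frac{3140219}{683}\right) \frac{1}{8181445} + \frac{57659}{45}} = \frac{1}{- \frac{3140219}{5587926935} + \frac{57659}{45}} = \frac{1}{\frac{64438827567062}{50291342415}} = \frac{50291342415}{64438827567062}$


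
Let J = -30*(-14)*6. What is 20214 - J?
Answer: 17694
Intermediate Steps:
J = 2520 (J = 420*6 = 2520)
20214 - J = 20214 - 1*2520 = 20214 - 2520 = 17694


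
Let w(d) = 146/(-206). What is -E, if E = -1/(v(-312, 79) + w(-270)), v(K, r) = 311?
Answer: 103/31960 ≈ 0.0032228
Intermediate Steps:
w(d) = -73/103 (w(d) = 146*(-1/206) = -73/103)
E = -103/31960 (E = -1/(311 - 73/103) = -1/31960/103 = -1*103/31960 = -103/31960 ≈ -0.0032228)
-E = -1*(-103/31960) = 103/31960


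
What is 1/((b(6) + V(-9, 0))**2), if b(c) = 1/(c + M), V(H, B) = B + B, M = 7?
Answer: 169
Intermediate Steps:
V(H, B) = 2*B
b(c) = 1/(7 + c) (b(c) = 1/(c + 7) = 1/(7 + c))
1/((b(6) + V(-9, 0))**2) = 1/((1/(7 + 6) + 2*0)**2) = 1/((1/13 + 0)**2) = 1/((1/13)**2) = 1/(1/169) = 169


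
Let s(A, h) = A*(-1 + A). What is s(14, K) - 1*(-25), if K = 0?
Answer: 207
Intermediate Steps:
s(14, K) - 1*(-25) = 14*(-1 + 14) - 1*(-25) = 14*13 + 25 = 182 + 25 = 207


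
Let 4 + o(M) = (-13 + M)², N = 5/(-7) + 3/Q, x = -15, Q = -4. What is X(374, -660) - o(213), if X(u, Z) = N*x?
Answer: -1119273/28 ≈ -39974.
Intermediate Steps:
N = -41/28 (N = 5/(-7) + 3/(-4) = 5*(-⅐) + 3*(-¼) = -5/7 - ¾ = -41/28 ≈ -1.4643)
o(M) = -4 + (-13 + M)²
X(u, Z) = 615/28 (X(u, Z) = -41/28*(-15) = 615/28)
X(374, -660) - o(213) = 615/28 - (-4 + (-13 + 213)²) = 615/28 - (-4 + 200²) = 615/28 - (-4 + 40000) = 615/28 - 1*39996 = 615/28 - 39996 = -1119273/28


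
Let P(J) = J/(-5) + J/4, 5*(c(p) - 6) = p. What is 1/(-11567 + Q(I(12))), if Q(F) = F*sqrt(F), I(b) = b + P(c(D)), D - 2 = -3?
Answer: -11567000000/133793632668011 - 1229000*sqrt(1229)/133793632668011 ≈ -8.6776e-5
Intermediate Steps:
D = -1 (D = 2 - 3 = -1)
c(p) = 6 + p/5
P(J) = J/20 (P(J) = J*(-1/5) + J*(1/4) = -J/5 + J/4 = J/20)
I(b) = 29/100 + b (I(b) = b + (6 + (1/5)*(-1))/20 = b + (6 - 1/5)/20 = b + (1/20)*(29/5) = b + 29/100 = 29/100 + b)
Q(F) = F**(3/2)
1/(-11567 + Q(I(12))) = 1/(-11567 + (29/100 + 12)**(3/2)) = 1/(-11567 + (1229/100)**(3/2)) = 1/(-11567 + 1229*sqrt(1229)/1000)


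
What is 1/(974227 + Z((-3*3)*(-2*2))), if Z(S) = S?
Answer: 1/974263 ≈ 1.0264e-6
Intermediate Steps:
1/(974227 + Z((-3*3)*(-2*2))) = 1/(974227 + (-3*3)*(-2*2)) = 1/(974227 - 9*(-4)) = 1/(974227 + 36) = 1/974263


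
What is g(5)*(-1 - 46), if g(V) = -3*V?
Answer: 705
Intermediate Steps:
g(5)*(-1 - 46) = (-3*5)*(-1 - 46) = -15*(-47) = 705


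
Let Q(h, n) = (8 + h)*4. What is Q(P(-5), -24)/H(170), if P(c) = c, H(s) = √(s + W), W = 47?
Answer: 12*√217/217 ≈ 0.81461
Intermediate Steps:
H(s) = √(47 + s) (H(s) = √(s + 47) = √(47 + s))
Q(h, n) = 32 + 4*h
Q(P(-5), -24)/H(170) = (32 + 4*(-5))/(√(47 + 170)) = (32 - 20)/(√217) = 12*(√217/217) = 12*√217/217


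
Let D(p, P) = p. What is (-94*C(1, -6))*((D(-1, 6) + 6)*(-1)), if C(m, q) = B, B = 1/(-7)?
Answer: -470/7 ≈ -67.143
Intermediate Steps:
B = -⅐ ≈ -0.14286
C(m, q) = -⅐
(-94*C(1, -6))*((D(-1, 6) + 6)*(-1)) = (-94*(-⅐))*((-1 + 6)*(-1)) = 94*(5*(-1))/7 = (94/7)*(-5) = -470/7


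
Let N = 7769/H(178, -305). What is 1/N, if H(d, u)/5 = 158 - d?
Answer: -100/7769 ≈ -0.012872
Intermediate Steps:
H(d, u) = 790 - 5*d (H(d, u) = 5*(158 - d) = 790 - 5*d)
N = -7769/100 (N = 7769/(790 - 5*178) = 7769/(790 - 890) = 7769/(-100) = 7769*(-1/100) = -7769/100 ≈ -77.690)
1/N = 1/(-7769/100) = -100/7769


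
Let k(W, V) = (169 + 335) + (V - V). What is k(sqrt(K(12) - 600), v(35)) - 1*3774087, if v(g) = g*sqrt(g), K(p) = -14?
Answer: -3773583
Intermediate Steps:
v(g) = g**(3/2)
k(W, V) = 504 (k(W, V) = 504 + 0 = 504)
k(sqrt(K(12) - 600), v(35)) - 1*3774087 = 504 - 1*3774087 = 504 - 3774087 = -3773583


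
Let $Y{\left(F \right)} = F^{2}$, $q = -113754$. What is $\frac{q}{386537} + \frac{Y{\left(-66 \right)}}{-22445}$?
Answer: $- \frac{4236963702}{8675822965} \approx -0.48836$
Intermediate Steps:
$\frac{q}{386537} + \frac{Y{\left(-66 \right)}}{-22445} = - \frac{113754}{386537} + \frac{\left(-66\right)^{2}}{-22445} = \left(-113754\right) \frac{1}{386537} + 4356 \left(- \frac{1}{22445}\right) = - \frac{113754}{386537} - \frac{4356}{22445} = - \frac{4236963702}{8675822965}$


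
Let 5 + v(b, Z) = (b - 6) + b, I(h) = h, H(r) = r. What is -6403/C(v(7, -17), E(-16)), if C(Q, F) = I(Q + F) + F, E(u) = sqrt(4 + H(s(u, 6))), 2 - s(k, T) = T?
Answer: -6403/3 ≈ -2134.3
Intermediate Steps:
s(k, T) = 2 - T
v(b, Z) = -11 + 2*b (v(b, Z) = -5 + ((b - 6) + b) = -5 + ((-6 + b) + b) = -5 + (-6 + 2*b) = -11 + 2*b)
E(u) = 0 (E(u) = sqrt(4 + (2 - 1*6)) = sqrt(4 + (2 - 6)) = sqrt(4 - 4) = sqrt(0) = 0)
C(Q, F) = Q + 2*F (C(Q, F) = (Q + F) + F = (F + Q) + F = Q + 2*F)
-6403/C(v(7, -17), E(-16)) = -6403/((-11 + 2*7) + 2*0) = -6403/((-11 + 14) + 0) = -6403/(3 + 0) = -6403/3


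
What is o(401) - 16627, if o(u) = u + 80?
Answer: -16146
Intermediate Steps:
o(u) = 80 + u
o(401) - 16627 = (80 + 401) - 16627 = 481 - 16627 = -16146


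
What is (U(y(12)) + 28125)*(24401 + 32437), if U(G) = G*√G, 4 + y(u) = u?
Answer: 1598568750 + 909408*√2 ≈ 1.5999e+9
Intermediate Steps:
y(u) = -4 + u
U(G) = G^(3/2)
(U(y(12)) + 28125)*(24401 + 32437) = ((-4 + 12)^(3/2) + 28125)*(24401 + 32437) = (8^(3/2) + 28125)*56838 = (16*√2 + 28125)*56838 = (28125 + 16*√2)*56838 = 1598568750 + 909408*√2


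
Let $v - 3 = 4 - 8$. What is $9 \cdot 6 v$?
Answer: $-54$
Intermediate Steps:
$v = -1$ ($v = 3 + \left(4 - 8\right) = 3 - 4 = -1$)
$9 \cdot 6 v = 9 \cdot 6 \left(-1\right) = 54 \left(-1\right) = -54$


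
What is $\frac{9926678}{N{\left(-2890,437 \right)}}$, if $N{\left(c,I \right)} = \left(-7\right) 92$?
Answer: $- \frac{4963339}{322} \approx -15414.0$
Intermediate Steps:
$N{\left(c,I \right)} = -644$
$\frac{9926678}{N{\left(-2890,437 \right)}} = \frac{9926678}{-644} = 9926678 \left(- \frac{1}{644}\right) = - \frac{4963339}{322}$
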